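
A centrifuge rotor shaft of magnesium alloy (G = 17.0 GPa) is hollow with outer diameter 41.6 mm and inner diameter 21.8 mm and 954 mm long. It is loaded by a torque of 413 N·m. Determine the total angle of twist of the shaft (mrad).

J = π(d_o⁴ − d_i⁴)/32 = π(0.0416⁴ − 0.0218⁴)/32 = 2.718×10^-7 m⁴.
θ = T·L/(G·J) = 413.0 × 0.954 / (17.0×10⁹ × 2.718×10^-7) = 0.08526 rad.

85.3 mrad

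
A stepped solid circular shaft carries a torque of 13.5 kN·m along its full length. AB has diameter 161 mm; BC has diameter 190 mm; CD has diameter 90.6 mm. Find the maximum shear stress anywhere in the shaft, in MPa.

Under the same torque, τ_max = 16T/(πd³) is largest where d is smallest — segment CD (d = 90.6 mm).
τ_max = 16·13500/(π·(0.0906)³) = 9.245×10^7 Pa.

92.5 MPa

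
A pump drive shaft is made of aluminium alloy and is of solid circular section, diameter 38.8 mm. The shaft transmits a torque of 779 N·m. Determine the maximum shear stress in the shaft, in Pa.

J = πd⁴/32 = π(0.0388)⁴/32 = 2.225×10^-7 m⁴.
τ_max = T·r/J = 779.0 × 0.0194 / 2.225×10^-7 = 6.792×10^7 Pa.

6.79e7 Pa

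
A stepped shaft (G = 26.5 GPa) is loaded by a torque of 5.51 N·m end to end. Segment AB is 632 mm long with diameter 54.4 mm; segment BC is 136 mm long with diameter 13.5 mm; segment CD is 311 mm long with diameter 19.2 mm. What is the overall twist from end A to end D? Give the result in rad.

J_AB = π(0.0544)⁴/32 = 8.60×10^-7 m⁴; J_BC = π(0.0135)⁴/32 = 3.26×10^-9 m⁴; J_CD = π(0.0192)⁴/32 = 1.33×10^-8 m⁴.
θ = (T/G)·Σ L_i/J_i = (5.510/26.5×10⁹)·(0.632/8.60×10^-7 + 0.136/3.26×10^-9 + 0.311/1.33×10^-8) = 0.01367 rad.

0.0137 rad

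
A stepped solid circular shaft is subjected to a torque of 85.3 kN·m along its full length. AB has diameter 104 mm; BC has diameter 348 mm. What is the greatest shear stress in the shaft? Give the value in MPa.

Under the same torque, τ_max = 16T/(πd³) is largest where d is smallest — segment AB (d = 104 mm).
τ_max = 16·85300/(π·(0.104)³) = 3.862×10^8 Pa.

386 MPa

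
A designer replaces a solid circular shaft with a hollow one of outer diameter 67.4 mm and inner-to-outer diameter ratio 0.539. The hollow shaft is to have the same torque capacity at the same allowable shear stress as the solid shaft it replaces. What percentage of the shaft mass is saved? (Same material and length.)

Equal τ_max and T ⇒ the solid shaft needs d_s³ = d_o³(1−k⁴), so d_s = 67.4·(1−0.539⁴)^(1/3) = 65.45 mm.
Area ratio A_h/A_s = d_o²(1−k²)/d_s² = (1−k²)/(1−k⁴)^(2/3) = 0.7524.
Mass saving = 1 − 0.7524 = 24.8 %.

24.8 %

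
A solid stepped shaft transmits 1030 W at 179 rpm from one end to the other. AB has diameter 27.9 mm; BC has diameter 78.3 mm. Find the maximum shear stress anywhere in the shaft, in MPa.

ω = 2π·179/60 = 18.74 rad/s, so T = P/ω = 1030 / 18.74 = 54.95 N·m.
Under the same torque, τ_max = 16T/(πd³) is largest where d is smallest — segment AB (d = 27.9 mm).
τ_max = 16·54.95/(π·(0.0279)³) = 1.289×10^7 Pa.

12.9 MPa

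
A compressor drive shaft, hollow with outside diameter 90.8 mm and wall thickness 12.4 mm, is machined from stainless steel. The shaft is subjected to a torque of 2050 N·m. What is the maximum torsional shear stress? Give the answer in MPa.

J = π(d_o⁴ − d_i⁴)/32 = π(0.0908⁴ − 0.0660⁴)/32 = 4.811×10^-6 m⁴.
τ_max = T·r/J = 2050 × 0.0454 / 4.811×10^-6 = 1.935×10^7 Pa.

19.3 MPa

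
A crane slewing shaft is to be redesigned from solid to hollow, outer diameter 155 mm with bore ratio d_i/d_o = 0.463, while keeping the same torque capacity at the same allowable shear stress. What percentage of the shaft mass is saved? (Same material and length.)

Equal τ_max and T ⇒ the solid shaft needs d_s³ = d_o³(1−k⁴), so d_s = 155·(1−0.463⁴)^(1/3) = 152.6 mm.
Area ratio A_h/A_s = d_o²(1−k²)/d_s² = (1−k²)/(1−k⁴)^(2/3) = 0.8107.
Mass saving = 1 − 0.8107 = 18.9 %.

18.9 %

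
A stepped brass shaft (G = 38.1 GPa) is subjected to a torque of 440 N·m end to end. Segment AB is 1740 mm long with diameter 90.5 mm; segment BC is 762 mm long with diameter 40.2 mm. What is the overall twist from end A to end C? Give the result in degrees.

J_AB = π(0.0905)⁴/32 = 6.59×10^-6 m⁴; J_BC = π(0.0402)⁴/32 = 2.56×10^-7 m⁴.
θ = (T/G)·Σ L_i/J_i = (440.0/38.1×10⁹)·(1.74/6.59×10^-6 + 0.762/2.56×10^-7) = 0.03737 rad.

2.14°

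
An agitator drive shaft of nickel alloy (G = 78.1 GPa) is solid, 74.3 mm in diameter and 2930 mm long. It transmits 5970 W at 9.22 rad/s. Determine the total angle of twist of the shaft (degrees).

0.465°

ω = 9.22 rad/s, so T = P/ω = 5970 / 9.220 = 647.5 N·m.
J = πd⁴/32 = π(0.0743)⁴/32 = 2.992×10^-6 m⁴.
θ = T·L/(G·J) = 647.5 × 2.93 / (78.1×10⁹ × 2.992×10^-6) = 8.119×10^-3 rad.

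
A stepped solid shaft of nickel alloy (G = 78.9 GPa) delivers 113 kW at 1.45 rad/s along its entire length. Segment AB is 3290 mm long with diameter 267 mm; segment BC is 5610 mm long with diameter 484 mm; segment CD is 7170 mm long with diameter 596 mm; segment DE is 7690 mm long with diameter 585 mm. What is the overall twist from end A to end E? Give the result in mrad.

8.77 mrad

ω = 1.45 rad/s, so T = P/ω = 113×10³ / 1.450 = 77930 N·m.
J_AB = π(0.267)⁴/32 = 4.99×10^-4 m⁴; J_BC = π(0.484)⁴/32 = 5.39×10^-3 m⁴; J_CD = π(0.596)⁴/32 = 0.0124 m⁴; J_DE = π(0.585)⁴/32 = 0.0115 m⁴.
θ = (T/G)·Σ L_i/J_i = (77930/78.9×10⁹)·(3.29/4.99×10^-4 + 5.61/5.39×10^-3 + 7.17/0.0124 + 7.69/0.0115) = 8.774×10^-3 rad.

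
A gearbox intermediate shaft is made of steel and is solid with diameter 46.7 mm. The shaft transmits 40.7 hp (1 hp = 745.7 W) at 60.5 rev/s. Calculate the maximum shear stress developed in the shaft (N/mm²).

ω = 2π·60.5 = 380.1 rad/s, so T = P/ω = 40.7×745.7 / 380.1 = 79.84 N·m.
J = πd⁴/32 = π(0.0467)⁴/32 = 4.669×10^-7 m⁴.
τ_max = T·r/J = 79.84 × 0.0234 / 4.669×10^-7 = 3.992×10^6 Pa.

3.99 N/mm²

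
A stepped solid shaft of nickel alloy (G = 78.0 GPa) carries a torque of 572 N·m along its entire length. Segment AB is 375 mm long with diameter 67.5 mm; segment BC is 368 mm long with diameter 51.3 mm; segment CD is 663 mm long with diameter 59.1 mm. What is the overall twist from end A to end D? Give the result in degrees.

J_AB = π(0.0675)⁴/32 = 2.04×10^-6 m⁴; J_BC = π(0.0513)⁴/32 = 6.80×10^-7 m⁴; J_CD = π(0.0591)⁴/32 = 1.20×10^-6 m⁴.
θ = (T/G)·Σ L_i/J_i = (572.0/78.0×10⁹)·(0.375/2.04×10^-6 + 0.368/6.80×10^-7 + 0.663/1.20×10^-6) = 9.378×10^-3 rad.

0.537°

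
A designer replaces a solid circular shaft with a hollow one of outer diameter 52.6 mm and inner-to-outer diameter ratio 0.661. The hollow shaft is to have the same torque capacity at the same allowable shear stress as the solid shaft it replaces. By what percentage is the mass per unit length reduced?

Equal τ_max and T ⇒ the solid shaft needs d_s³ = d_o³(1−k⁴), so d_s = 52.6·(1−0.661⁴)^(1/3) = 49.01 mm.
Area ratio A_h/A_s = d_o²(1−k²)/d_s² = (1−k²)/(1−k⁴)^(2/3) = 0.6485.
Mass saving = 1 − 0.6485 = 35.2 %.

35.2 %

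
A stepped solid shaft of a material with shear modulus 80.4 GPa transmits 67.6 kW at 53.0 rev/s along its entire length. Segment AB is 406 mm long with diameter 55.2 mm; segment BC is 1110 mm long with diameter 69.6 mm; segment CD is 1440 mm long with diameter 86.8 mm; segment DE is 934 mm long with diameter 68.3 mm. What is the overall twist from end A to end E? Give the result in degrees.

ω = 2π·53.0 = 333.0 rad/s, so T = P/ω = 67.6×10³ / 333.0 = 203.0 N·m.
J_AB = π(0.0552)⁴/32 = 9.11×10^-7 m⁴; J_BC = π(0.0696)⁴/32 = 2.30×10^-6 m⁴; J_CD = π(0.0868)⁴/32 = 5.57×10^-6 m⁴; J_DE = π(0.0683)⁴/32 = 2.14×10^-6 m⁴.
θ = (T/G)·Σ L_i/J_i = (203.0/80.4×10⁹)·(0.406/9.11×10^-7 + 1.11/2.30×10^-6 + 1.44/5.57×10^-6 + 0.934/2.14×10^-6) = 4.097×10^-3 rad.

0.235°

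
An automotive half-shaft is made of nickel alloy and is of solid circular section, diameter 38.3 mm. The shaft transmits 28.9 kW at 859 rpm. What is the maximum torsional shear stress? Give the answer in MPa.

ω = 2π·859/60 = 89.95 rad/s, so T = P/ω = 28.9×10³ / 89.95 = 321.3 N·m.
J = πd⁴/32 = π(0.0383)⁴/32 = 2.112×10^-7 m⁴.
τ_max = T·r/J = 321.3 × 0.0191 / 2.112×10^-7 = 2.912×10^7 Pa.

29.1 MPa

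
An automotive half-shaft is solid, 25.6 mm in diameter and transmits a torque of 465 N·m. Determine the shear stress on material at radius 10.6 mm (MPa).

117 MPa

J = πd⁴/32 = π(0.0256)⁴/32 = 4.217×10^-8 m⁴.
Shear stress varies linearly with radius: τ = T·r/J = 465.0 × 0.0106 / 4.217×10^-8 = 1.169×10^8 Pa.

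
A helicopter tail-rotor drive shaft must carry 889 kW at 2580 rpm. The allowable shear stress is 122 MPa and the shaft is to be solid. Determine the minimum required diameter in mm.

ω = 2π·2580/60 = 270.2 rad/s, so T = P/ω = 889×10³ / 270.2 = 3290 N·m.
For a solid shaft τ_max = 16T/(πd³), so d = (16T/(π τ_allow))^(1/3) = (16·3290/(π·1.22×10^8))^(1/3) = 0.05160 m.

51.6 mm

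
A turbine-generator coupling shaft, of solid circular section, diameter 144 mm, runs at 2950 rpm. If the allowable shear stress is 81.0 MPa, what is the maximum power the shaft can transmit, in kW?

14700 kW

J = πd⁴/32 = π(0.144)⁴/32 = 4.221×10^-5 m⁴.
T_max = τ_allow·J/r = 8.10×10^7 × 4.221×10^-5 / 0.0720 = 47490 N·m.
ω = 2π·2950/60 = 308.9 rad/s, so P_max = T_max·ω = 1.467×10^7 W.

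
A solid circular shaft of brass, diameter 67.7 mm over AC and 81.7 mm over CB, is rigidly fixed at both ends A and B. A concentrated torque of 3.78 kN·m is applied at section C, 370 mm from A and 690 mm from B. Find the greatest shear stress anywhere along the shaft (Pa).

Compatibility: T_A·a/J_AC = T_B·b/J_CB with T_A + T_B = T₀.
J_AC = 2.06×10^-6 m⁴, J_CB = 4.37×10^-6 m⁴, so T_A = T₀·(J_AC/a)/((J_AC/a)+(J_CB/b)) = 1769 N·m, T_B = 2011 N·m.
τ in each portion: τ_AC = 2.90×10^7 Pa, τ_CB = 1.88×10^7 Pa; maximum is in AC.
τ_max = T_AC·r/J = 1769·0.0338/2.06×10^-6 = 2.903×10^7 Pa.

2.90e7 Pa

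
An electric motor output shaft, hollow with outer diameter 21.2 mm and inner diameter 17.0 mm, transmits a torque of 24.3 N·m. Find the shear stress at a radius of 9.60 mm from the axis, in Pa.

2.01e7 Pa

J = π(d_o⁴ − d_i⁴)/32 = π(0.0212⁴ − 0.0170⁴)/32 = 1.163×10^-8 m⁴.
Shear stress varies linearly with radius: τ = T·r/J = 24.30 × 0.00960 / 1.163×10^-8 = 2.006×10^7 Pa.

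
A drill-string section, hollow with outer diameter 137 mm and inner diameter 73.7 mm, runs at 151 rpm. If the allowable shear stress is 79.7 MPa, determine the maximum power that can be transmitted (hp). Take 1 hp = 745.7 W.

J = π(d_o⁴ − d_i⁴)/32 = π(0.137⁴ − 0.0737⁴)/32 = 3.169×10^-5 m⁴.
T_max = τ_allow·J/r = 7.97×10^7 × 3.169×10^-5 / 0.0685 = 36870 N·m.
ω = 2π·151/60 = 15.81 rad/s, so P_max = T_max·ω = 5.830×10^5 W.

782 hp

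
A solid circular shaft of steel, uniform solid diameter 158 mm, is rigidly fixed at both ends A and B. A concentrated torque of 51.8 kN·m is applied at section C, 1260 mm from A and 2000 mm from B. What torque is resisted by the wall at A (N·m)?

With uniform GJ and both ends fixed, compatibility θ_AC = θ_CB gives T_A·a = T_B·b, together with T_A + T_B = T₀.
T_A = T₀·b/(a+b) = 51800·2000/3260 = 31780 N·m; T_B = 20020 N·m.

31800 N·m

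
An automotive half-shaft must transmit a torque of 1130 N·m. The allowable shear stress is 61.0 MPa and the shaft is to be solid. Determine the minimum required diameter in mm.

45.5 mm

For a solid shaft τ_max = 16T/(πd³), so d = (16T/(π τ_allow))^(1/3) = (16·1130/(π·6.10×10^7))^(1/3) = 0.04552 m.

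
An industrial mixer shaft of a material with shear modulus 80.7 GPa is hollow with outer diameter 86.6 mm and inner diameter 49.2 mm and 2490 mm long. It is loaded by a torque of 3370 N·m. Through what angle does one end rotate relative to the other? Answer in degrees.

1.20°

J = π(d_o⁴ − d_i⁴)/32 = π(0.0866⁴ − 0.0492⁴)/32 = 4.946×10^-6 m⁴.
θ = T·L/(G·J) = 3370 × 2.49 / (80.7×10⁹ × 4.946×10^-6) = 0.02102 rad.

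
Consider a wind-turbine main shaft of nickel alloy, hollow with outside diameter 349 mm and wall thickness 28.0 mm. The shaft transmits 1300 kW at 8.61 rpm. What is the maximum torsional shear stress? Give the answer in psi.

49800 psi

ω = 2π·8.61/60 = 0.9016 rad/s, so T = P/ω = 1300×10³ / 0.9016 = 1.442e6 N·m.
J = π(d_o⁴ − d_i⁴)/32 = π(0.349⁴ − 0.293⁴)/32 = 7.329×10^-4 m⁴.
τ_max = T·r/J = 1.442e6 × 0.174 / 7.329×10^-4 = 3.433×10^8 Pa.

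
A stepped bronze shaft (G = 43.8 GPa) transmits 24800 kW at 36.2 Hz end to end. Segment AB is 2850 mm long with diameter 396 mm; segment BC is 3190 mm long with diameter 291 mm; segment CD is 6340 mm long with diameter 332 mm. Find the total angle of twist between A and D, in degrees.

ω = 2π·36.2 = 227.5 rad/s, so T = P/ω = 24800×10³ / 227.5 = 109000 N·m.
J_AB = π(0.396)⁴/32 = 2.41×10^-3 m⁴; J_BC = π(0.291)⁴/32 = 7.04×10^-4 m⁴; J_CD = π(0.332)⁴/32 = 1.19×10^-3 m⁴.
θ = (T/G)·Σ L_i/J_i = (109000/43.8×10⁹)·(2.85/2.41×10^-3 + 3.19/7.04×10^-4 + 6.34/1.19×10^-3) = 0.02745 rad.

1.57°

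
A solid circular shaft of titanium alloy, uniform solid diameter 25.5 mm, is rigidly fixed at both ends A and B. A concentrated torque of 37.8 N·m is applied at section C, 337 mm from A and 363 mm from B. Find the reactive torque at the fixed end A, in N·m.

19.6 N·m

With uniform GJ and both ends fixed, compatibility θ_AC = θ_CB gives T_A·a = T_B·b, together with T_A + T_B = T₀.
T_A = T₀·b/(a+b) = 37.80·363/700.0 = 19.60 N·m; T_B = 18.20 N·m.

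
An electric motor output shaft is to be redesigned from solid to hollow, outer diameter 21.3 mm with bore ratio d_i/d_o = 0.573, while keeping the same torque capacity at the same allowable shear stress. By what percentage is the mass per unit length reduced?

27.5 %

Equal τ_max and T ⇒ the solid shaft needs d_s³ = d_o³(1−k⁴), so d_s = 21.3·(1−0.573⁴)^(1/3) = 20.51 mm.
Area ratio A_h/A_s = d_o²(1−k²)/d_s² = (1−k²)/(1−k⁴)^(2/3) = 0.7247.
Mass saving = 1 − 0.7247 = 27.5 %.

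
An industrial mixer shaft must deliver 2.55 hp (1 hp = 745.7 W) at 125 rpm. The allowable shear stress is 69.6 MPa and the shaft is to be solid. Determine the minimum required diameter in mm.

22.0 mm

ω = 2π·125/60 = 13.09 rad/s, so T = P/ω = 2.55×745.7 / 13.09 = 145.3 N·m.
For a solid shaft τ_max = 16T/(πd³), so d = (16T/(π τ_allow))^(1/3) = (16·145.3/(π·6.96×10^7))^(1/3) = 0.02199 m.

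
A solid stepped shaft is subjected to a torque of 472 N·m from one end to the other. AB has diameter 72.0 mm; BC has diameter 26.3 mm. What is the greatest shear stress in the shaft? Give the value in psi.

19200 psi

Under the same torque, τ_max = 16T/(πd³) is largest where d is smallest — segment BC (d = 26.3 mm).
τ_max = 16·472.0/(π·(0.0263)³) = 1.321×10^8 Pa.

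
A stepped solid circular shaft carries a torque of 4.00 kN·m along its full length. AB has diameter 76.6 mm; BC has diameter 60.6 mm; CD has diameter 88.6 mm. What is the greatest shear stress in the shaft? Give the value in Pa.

Under the same torque, τ_max = 16T/(πd³) is largest where d is smallest — segment BC (d = 60.6 mm).
τ_max = 16·4000/(π·(0.0606)³) = 9.154×10^7 Pa.

9.15e7 Pa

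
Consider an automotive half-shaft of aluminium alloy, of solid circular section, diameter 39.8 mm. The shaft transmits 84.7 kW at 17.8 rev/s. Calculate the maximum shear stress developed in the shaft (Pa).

ω = 2π·17.8 = 111.8 rad/s, so T = P/ω = 84.7×10³ / 111.8 = 757.3 N·m.
J = πd⁴/32 = π(0.0398)⁴/32 = 2.463×10^-7 m⁴.
τ_max = T·r/J = 757.3 × 0.0199 / 2.463×10^-7 = 6.118×10^7 Pa.

6.12e7 Pa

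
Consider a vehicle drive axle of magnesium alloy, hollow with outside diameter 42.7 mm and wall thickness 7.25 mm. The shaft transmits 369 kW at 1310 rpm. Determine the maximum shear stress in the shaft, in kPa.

ω = 2π·1310/60 = 137.2 rad/s, so T = P/ω = 369×10³ / 137.2 = 2690 N·m.
J = π(d_o⁴ − d_i⁴)/32 = π(0.0427⁴ − 0.0282⁴)/32 = 2.643×10^-7 m⁴.
τ_max = T·r/J = 2690 × 0.0214 / 2.643×10^-7 = 2.173×10^8 Pa.

217000 kPa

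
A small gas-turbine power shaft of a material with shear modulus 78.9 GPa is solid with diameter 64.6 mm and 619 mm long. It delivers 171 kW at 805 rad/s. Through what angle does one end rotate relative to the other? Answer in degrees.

ω = 805 rad/s, so T = P/ω = 171×10³ / 805.0 = 212.4 N·m.
J = πd⁴/32 = π(0.0646)⁴/32 = 1.710×10^-6 m⁴.
θ = T·L/(G·J) = 212.4 × 0.619 / (78.9×10⁹ × 1.710×10^-6) = 9.747×10^-4 rad.

0.0558°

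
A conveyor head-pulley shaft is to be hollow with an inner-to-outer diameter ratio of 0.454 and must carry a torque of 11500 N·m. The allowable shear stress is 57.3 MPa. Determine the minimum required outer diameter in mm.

102 mm

For a hollow shaft with d_i/d_o = 0.454: τ_max = 16T/(π d_o³ (1−k⁴)), so d_o = [16T/(π τ_allow (1−k⁴))]^(1/3) = [16·11500/(π·5.73×10^7·0.9575)]^(1/3) = 0.1022 m.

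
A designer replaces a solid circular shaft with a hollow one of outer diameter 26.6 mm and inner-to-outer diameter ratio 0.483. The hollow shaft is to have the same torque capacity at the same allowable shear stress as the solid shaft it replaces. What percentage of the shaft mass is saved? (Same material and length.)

Equal τ_max and T ⇒ the solid shaft needs d_s³ = d_o³(1−k⁴), so d_s = 26.6·(1−0.483⁴)^(1/3) = 26.11 mm.
Area ratio A_h/A_s = d_o²(1−k²)/d_s² = (1−k²)/(1−k⁴)^(2/3) = 0.7959.
Mass saving = 1 − 0.7959 = 20.4 %.

20.4 %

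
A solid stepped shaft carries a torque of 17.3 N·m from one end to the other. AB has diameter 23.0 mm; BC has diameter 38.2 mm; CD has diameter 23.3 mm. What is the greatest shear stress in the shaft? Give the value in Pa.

Under the same torque, τ_max = 16T/(πd³) is largest where d is smallest — segment AB (d = 23.0 mm).
τ_max = 16·17.30/(π·(0.0230)³) = 7.242×10^6 Pa.

7.24e6 Pa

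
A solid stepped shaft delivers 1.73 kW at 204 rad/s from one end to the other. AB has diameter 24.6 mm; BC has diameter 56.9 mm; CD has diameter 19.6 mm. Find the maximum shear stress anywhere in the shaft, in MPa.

ω = 204 rad/s, so T = P/ω = 1.73×10³ / 204.0 = 8.480 N·m.
Under the same torque, τ_max = 16T/(πd³) is largest where d is smallest — segment CD (d = 19.6 mm).
τ_max = 16·8.480/(π·(0.0196)³) = 5.736×10^6 Pa.

5.74 MPa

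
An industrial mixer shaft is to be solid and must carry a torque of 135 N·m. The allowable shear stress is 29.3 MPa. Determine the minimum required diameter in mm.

For a solid shaft τ_max = 16T/(πd³), so d = (16T/(π τ_allow))^(1/3) = (16·135.0/(π·2.93×10^7))^(1/3) = 0.02863 m.

28.6 mm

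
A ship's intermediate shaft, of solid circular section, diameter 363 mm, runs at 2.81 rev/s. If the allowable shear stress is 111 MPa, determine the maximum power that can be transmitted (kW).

J = πd⁴/32 = π(0.363)⁴/32 = 1.705×10^-3 m⁴.
T_max = τ_allow·J/r = 1.11×10^8 × 1.705×10^-3 / 0.181 = 1.042e6 N·m.
ω = 2π·2.81 = 17.66 rad/s, so P_max = T_max·ω = 1.841×10^7 W.

18400 kW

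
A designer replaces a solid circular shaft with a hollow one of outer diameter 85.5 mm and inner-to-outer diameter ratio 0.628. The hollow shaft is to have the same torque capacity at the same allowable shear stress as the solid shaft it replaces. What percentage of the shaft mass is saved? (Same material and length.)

32.2 %

Equal τ_max and T ⇒ the solid shaft needs d_s³ = d_o³(1−k⁴), so d_s = 85.5·(1−0.628⁴)^(1/3) = 80.82 mm.
Area ratio A_h/A_s = d_o²(1−k²)/d_s² = (1−k²)/(1−k⁴)^(2/3) = 0.6779.
Mass saving = 1 − 0.6779 = 32.2 %.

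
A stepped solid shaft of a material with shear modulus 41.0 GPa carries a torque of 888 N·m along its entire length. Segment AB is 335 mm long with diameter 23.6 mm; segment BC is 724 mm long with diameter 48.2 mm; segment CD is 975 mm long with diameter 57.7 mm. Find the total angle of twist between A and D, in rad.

J_AB = π(0.0236)⁴/32 = 3.05×10^-8 m⁴; J_BC = π(0.0482)⁴/32 = 5.30×10^-7 m⁴; J_CD = π(0.0577)⁴/32 = 1.09×10^-6 m⁴.
θ = (T/G)·Σ L_i/J_i = (888.0/41.0×10⁹)·(0.335/3.05×10^-8 + 0.724/5.30×10^-7 + 0.975/1.09×10^-6) = 0.2872 rad.

0.287 rad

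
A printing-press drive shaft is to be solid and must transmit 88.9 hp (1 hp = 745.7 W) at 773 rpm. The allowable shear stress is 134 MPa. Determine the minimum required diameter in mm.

ω = 2π·773/60 = 80.95 rad/s, so T = P/ω = 88.9×745.7 / 80.95 = 819.0 N·m.
For a solid shaft τ_max = 16T/(πd³), so d = (16T/(π τ_allow))^(1/3) = (16·819.0/(π·1.34×10^8))^(1/3) = 0.03146 m.

31.5 mm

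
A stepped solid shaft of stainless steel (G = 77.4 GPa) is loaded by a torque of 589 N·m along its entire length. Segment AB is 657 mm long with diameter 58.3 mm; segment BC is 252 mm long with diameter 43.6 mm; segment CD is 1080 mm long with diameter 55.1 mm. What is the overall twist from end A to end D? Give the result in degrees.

J_AB = π(0.0583)⁴/32 = 1.13×10^-6 m⁴; J_BC = π(0.0436)⁴/32 = 3.55×10^-7 m⁴; J_CD = π(0.0551)⁴/32 = 9.05×10^-7 m⁴.
θ = (T/G)·Σ L_i/J_i = (589.0/77.4×10⁹)·(0.657/1.13×10^-6 + 0.252/3.55×10^-7 + 1.08/9.05×10^-7) = 0.01890 rad.

1.08°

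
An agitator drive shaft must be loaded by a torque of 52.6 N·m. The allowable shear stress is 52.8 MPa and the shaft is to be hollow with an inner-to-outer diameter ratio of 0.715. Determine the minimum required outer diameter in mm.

19.0 mm

For a hollow shaft with d_i/d_o = 0.715: τ_max = 16T/(π d_o³ (1−k⁴)), so d_o = [16T/(π τ_allow (1−k⁴))]^(1/3) = [16·52.60/(π·5.28×10^7·0.7386)]^(1/3) = 0.01901 m.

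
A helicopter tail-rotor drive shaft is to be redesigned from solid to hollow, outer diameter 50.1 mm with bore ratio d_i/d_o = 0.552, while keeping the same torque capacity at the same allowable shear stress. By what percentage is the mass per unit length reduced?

Equal τ_max and T ⇒ the solid shaft needs d_s³ = d_o³(1−k⁴), so d_s = 50.1·(1−0.552⁴)^(1/3) = 48.50 mm.
Area ratio A_h/A_s = d_o²(1−k²)/d_s² = (1−k²)/(1−k⁴)^(2/3) = 0.7420.
Mass saving = 1 − 0.7420 = 25.8 %.

25.8 %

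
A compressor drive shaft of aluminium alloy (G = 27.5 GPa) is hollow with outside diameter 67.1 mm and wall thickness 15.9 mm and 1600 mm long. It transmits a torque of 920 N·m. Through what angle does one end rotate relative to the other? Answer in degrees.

J = π(d_o⁴ − d_i⁴)/32 = π(0.0671⁴ − 0.0353⁴)/32 = 1.838×10^-6 m⁴.
θ = T·L/(G·J) = 920.0 × 1.60 / (27.5×10⁹ × 1.838×10^-6) = 0.02913 rad.

1.67°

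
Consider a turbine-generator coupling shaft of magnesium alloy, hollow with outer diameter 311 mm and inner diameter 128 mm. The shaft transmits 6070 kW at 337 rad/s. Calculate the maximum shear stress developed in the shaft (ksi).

ω = 337 rad/s, so T = P/ω = 6070×10³ / 337.0 = 18010 N·m.
J = π(d_o⁴ − d_i⁴)/32 = π(0.311⁴ − 0.128⁴)/32 = 8.921×10^-4 m⁴.
τ_max = T·r/J = 18010 × 0.155 / 8.921×10^-4 = 3.140×10^6 Pa.

0.455 ksi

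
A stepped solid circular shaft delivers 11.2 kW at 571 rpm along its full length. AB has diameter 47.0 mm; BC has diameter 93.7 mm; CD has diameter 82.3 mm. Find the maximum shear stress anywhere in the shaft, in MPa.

9.19 MPa

ω = 2π·571/60 = 59.79 rad/s, so T = P/ω = 11.2×10³ / 59.79 = 187.3 N·m.
Under the same torque, τ_max = 16T/(πd³) is largest where d is smallest — segment AB (d = 47.0 mm).
τ_max = 16·187.3/(π·(0.0470)³) = 9.188×10^6 Pa.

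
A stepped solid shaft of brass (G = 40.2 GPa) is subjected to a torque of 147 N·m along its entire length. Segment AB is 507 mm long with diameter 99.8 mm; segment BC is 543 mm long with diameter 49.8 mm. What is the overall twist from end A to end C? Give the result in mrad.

J_AB = π(0.0998)⁴/32 = 9.74×10^-6 m⁴; J_BC = π(0.0498)⁴/32 = 6.04×10^-7 m⁴.
θ = (T/G)·Σ L_i/J_i = (147.0/40.2×10⁹)·(0.507/9.74×10^-6 + 0.543/6.04×10^-7) = 3.479×10^-3 rad.

3.48 mrad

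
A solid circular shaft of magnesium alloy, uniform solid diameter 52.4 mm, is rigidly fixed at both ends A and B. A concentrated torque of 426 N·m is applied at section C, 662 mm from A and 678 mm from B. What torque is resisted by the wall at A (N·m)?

216 N·m

With uniform GJ and both ends fixed, compatibility θ_AC = θ_CB gives T_A·a = T_B·b, together with T_A + T_B = T₀.
T_A = T₀·b/(a+b) = 426.0·678/1340 = 215.5 N·m; T_B = 210.5 N·m.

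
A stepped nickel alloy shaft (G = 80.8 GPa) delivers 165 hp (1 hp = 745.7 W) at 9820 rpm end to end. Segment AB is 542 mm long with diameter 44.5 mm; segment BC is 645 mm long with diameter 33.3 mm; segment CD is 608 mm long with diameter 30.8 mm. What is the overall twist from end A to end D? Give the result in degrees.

ω = 2π·9820/60 = 1028 rad/s, so T = P/ω = 165×745.7 / 1028 = 119.6 N·m.
J_AB = π(0.0445)⁴/32 = 3.85×10^-7 m⁴; J_BC = π(0.0333)⁴/32 = 1.21×10^-7 m⁴; J_CD = π(0.0308)⁴/32 = 8.83×10^-8 m⁴.
θ = (T/G)·Σ L_i/J_i = (119.6/80.8×10⁹)·(0.542/3.85×10^-7 + 0.645/1.21×10^-7 + 0.608/8.83×10^-8) = 0.02019 rad.

1.16°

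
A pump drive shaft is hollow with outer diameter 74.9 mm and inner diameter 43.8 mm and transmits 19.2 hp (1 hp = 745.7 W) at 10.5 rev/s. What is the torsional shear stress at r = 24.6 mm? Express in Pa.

1.96e6 Pa

ω = 2π·10.5 = 65.97 rad/s, so T = P/ω = 19.2×745.7 / 65.97 = 217.0 N·m.
J = π(d_o⁴ − d_i⁴)/32 = π(0.0749⁴ − 0.0438⁴)/32 = 2.728×10^-6 m⁴.
Shear stress varies linearly with radius: τ = T·r/J = 217.0 × 0.0246 / 2.728×10^-6 = 1.957×10^6 Pa.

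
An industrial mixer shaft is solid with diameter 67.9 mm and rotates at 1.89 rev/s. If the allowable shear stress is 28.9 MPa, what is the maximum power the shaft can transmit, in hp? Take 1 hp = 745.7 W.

J = πd⁴/32 = π(0.0679)⁴/32 = 2.087×10^-6 m⁴.
T_max = τ_allow·J/r = 2.89×10^7 × 2.087×10^-6 / 0.0340 = 1776 N·m.
ω = 2π·1.89 = 11.88 rad/s, so P_max = T_max·ω = 2.109×10^4 W.

28.3 hp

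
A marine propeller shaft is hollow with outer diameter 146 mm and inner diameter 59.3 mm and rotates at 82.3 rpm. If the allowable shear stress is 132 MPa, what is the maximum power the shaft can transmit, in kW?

J = π(d_o⁴ − d_i⁴)/32 = π(0.146⁴ − 0.0593⁴)/32 = 4.339×10^-5 m⁴.
T_max = τ_allow·J/r = 1.32×10^8 × 4.339×10^-5 / 0.0730 = 78470 N·m.
ω = 2π·82.3/60 = 8.618 rad/s, so P_max = T_max·ω = 6.763×10^5 W.

676 kW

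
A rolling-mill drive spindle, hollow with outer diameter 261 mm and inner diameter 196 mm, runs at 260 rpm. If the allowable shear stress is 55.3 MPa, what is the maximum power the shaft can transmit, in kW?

J = π(d_o⁴ − d_i⁴)/32 = π(0.261⁴ − 0.196⁴)/32 = 3.107×10^-4 m⁴.
T_max = τ_allow·J/r = 5.53×10^7 × 3.107×10^-4 / 0.131 = 131700 N·m.
ω = 2π·260/60 = 27.23 rad/s, so P_max = T_max·ω = 3.585×10^6 W.

3580 kW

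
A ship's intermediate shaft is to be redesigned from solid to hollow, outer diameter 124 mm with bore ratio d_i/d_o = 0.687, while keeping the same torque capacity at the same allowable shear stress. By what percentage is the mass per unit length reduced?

Equal τ_max and T ⇒ the solid shaft needs d_s³ = d_o³(1−k⁴), so d_s = 124·(1−0.687⁴)^(1/3) = 114.0 mm.
Area ratio A_h/A_s = d_o²(1−k²)/d_s² = (1−k²)/(1−k⁴)^(2/3) = 0.6246.
Mass saving = 1 − 0.6246 = 37.5 %.

37.5 %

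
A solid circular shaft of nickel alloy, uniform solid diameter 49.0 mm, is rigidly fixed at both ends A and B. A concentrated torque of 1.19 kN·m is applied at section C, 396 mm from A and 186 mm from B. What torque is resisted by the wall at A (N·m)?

With uniform GJ and both ends fixed, compatibility θ_AC = θ_CB gives T_A·a = T_B·b, together with T_A + T_B = T₀.
T_A = T₀·b/(a+b) = 1190·186/582.0 = 380.3 N·m; T_B = 809.7 N·m.

380 N·m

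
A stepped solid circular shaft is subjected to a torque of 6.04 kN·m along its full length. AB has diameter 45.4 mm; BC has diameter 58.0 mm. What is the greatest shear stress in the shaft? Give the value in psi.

Under the same torque, τ_max = 16T/(πd³) is largest where d is smallest — segment AB (d = 45.4 mm).
τ_max = 16·6040/(π·(0.0454)³) = 3.287×10^8 Pa.

47700 psi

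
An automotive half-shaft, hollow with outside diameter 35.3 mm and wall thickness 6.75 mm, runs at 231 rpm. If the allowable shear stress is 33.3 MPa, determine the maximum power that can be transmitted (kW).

J = π(d_o⁴ − d_i⁴)/32 = π(0.0353⁴ − 0.0218⁴)/32 = 1.303×10^-7 m⁴.
T_max = τ_allow·J/r = 3.33×10^7 × 1.303×10^-7 / 0.0176 = 245.8 N·m.
ω = 2π·231/60 = 24.19 rad/s, so P_max = T_max·ω = 5945 W.

5.95 kW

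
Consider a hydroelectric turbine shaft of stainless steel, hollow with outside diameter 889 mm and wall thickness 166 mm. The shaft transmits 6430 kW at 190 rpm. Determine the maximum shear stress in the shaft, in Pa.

ω = 2π·190/60 = 19.90 rad/s, so T = P/ω = 6430×10³ / 19.90 = 323200 N·m.
J = π(d_o⁴ − d_i⁴)/32 = π(0.889⁴ − 0.557⁴)/32 = 0.05187 m⁴.
τ_max = T·r/J = 323200 × 0.445 / 0.05187 = 2.769×10^6 Pa.

2.77e6 Pa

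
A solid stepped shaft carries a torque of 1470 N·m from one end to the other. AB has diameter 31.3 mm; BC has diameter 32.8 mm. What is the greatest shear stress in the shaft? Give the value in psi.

Under the same torque, τ_max = 16T/(πd³) is largest where d is smallest — segment AB (d = 31.3 mm).
τ_max = 16·1470/(π·(0.0313)³) = 2.441×10^8 Pa.

35400 psi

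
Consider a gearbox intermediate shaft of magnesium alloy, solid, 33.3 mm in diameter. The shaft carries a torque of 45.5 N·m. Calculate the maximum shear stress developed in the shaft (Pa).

J = πd⁴/32 = π(0.0333)⁴/32 = 1.207×10^-7 m⁴.
τ_max = T·r/J = 45.50 × 0.0166 / 1.207×10^-7 = 6.276×10^6 Pa.

6.28e6 Pa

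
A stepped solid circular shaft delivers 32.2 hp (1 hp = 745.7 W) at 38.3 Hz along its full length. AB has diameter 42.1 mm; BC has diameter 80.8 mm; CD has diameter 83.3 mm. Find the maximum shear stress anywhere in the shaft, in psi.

988 psi

ω = 2π·38.3 = 240.6 rad/s, so T = P/ω = 32.2×745.7 / 240.6 = 99.78 N·m.
Under the same torque, τ_max = 16T/(πd³) is largest where d is smallest — segment AB (d = 42.1 mm).
τ_max = 16·99.78/(π·(0.0421)³) = 6.810×10^6 Pa.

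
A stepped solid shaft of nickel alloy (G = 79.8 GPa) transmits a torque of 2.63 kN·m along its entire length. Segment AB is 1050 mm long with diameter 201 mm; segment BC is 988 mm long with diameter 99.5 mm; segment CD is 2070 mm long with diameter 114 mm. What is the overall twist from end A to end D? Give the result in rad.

J_AB = π(0.201)⁴/32 = 1.60×10^-4 m⁴; J_BC = π(0.0995)⁴/32 = 9.62×10^-6 m⁴; J_CD = π(0.114)⁴/32 = 1.66×10^-5 m⁴.
θ = (T/G)·Σ L_i/J_i = (2630/79.8×10⁹)·(1.05/1.60×10^-4 + 0.988/9.62×10^-6 + 2.07/1.66×10^-5) = 7.714×10^-3 rad.

0.00771 rad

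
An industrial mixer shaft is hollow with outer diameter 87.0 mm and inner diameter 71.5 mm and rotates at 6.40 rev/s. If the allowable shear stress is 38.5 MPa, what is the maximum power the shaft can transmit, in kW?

J = π(d_o⁴ − d_i⁴)/32 = π(0.0870⁴ − 0.0715⁴)/32 = 3.059×10^-6 m⁴.
T_max = τ_allow·J/r = 3.85×10^7 × 3.059×10^-6 / 0.0435 = 2707 N·m.
ω = 2π·6.40 = 40.21 rad/s, so P_max = T_max·ω = 1.089×10^5 W.

109 kW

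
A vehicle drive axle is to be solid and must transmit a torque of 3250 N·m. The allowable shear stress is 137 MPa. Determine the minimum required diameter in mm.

49.4 mm

For a solid shaft τ_max = 16T/(πd³), so d = (16T/(π τ_allow))^(1/3) = (16·3250/(π·1.37×10^8))^(1/3) = 0.04944 m.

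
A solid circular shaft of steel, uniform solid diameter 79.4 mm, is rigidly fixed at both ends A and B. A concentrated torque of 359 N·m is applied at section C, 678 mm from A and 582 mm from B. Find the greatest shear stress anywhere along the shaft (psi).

With uniform GJ and both ends fixed, compatibility θ_AC = θ_CB gives T_A·a = T_B·b, together with T_A + T_B = T₀.
T_A = T₀·b/(a+b) = 359.0·582/1260 = 165.8 N·m; T_B = 193.2 N·m.
τ in each portion: τ_AC = 1.69×10^6 Pa, τ_CB = 1.97×10^6 Pa; maximum is in CB.
τ_max = T_CB·r/J = 193.2·0.0397/3.90×10^-6 = 1.965×10^6 Pa.

285 psi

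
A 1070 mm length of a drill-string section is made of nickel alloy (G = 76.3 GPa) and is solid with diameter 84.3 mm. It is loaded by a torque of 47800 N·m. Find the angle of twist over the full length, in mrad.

135 mrad

J = πd⁴/32 = π(0.0843)⁴/32 = 4.958×10^-6 m⁴.
θ = T·L/(G·J) = 47800 × 1.07 / (76.3×10⁹ × 4.958×10^-6) = 0.1352 rad.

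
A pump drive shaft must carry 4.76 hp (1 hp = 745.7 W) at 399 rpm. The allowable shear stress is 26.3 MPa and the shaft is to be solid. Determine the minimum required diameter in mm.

25.4 mm

ω = 2π·399/60 = 41.78 rad/s, so T = P/ω = 4.76×745.7 / 41.78 = 84.95 N·m.
For a solid shaft τ_max = 16T/(πd³), so d = (16T/(π τ_allow))^(1/3) = (16·84.95/(π·2.63×10^7))^(1/3) = 0.02543 m.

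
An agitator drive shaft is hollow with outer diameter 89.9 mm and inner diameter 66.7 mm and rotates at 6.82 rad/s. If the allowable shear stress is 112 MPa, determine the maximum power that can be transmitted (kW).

J = π(d_o⁴ − d_i⁴)/32 = π(0.0899⁴ − 0.0667⁴)/32 = 4.470×10^-6 m⁴.
T_max = τ_allow·J/r = 1.12×10^8 × 4.470×10^-6 / 0.0450 = 11140 N·m.
ω = 6.82 rad/s, so P_max = T_max·ω = 7.595×10^4 W.

76.0 kW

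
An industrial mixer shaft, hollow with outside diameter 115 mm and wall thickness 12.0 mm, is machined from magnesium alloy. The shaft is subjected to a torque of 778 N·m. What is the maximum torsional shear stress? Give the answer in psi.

J = π(d_o⁴ − d_i⁴)/32 = π(0.115⁴ − 0.0910⁴)/32 = 1.044×10^-5 m⁴.
τ_max = T·r/J = 778.0 × 0.0575 / 1.044×10^-5 = 4.286×10^6 Pa.

622 psi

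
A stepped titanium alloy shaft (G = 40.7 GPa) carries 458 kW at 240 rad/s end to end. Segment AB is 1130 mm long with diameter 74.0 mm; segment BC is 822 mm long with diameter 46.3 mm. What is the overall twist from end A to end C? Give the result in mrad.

ω = 240 rad/s, so T = P/ω = 458×10³ / 240.0 = 1908 N·m.
J_AB = π(0.0740)⁴/32 = 2.94×10^-6 m⁴; J_BC = π(0.0463)⁴/32 = 4.51×10^-7 m⁴.
θ = (T/G)·Σ L_i/J_i = (1908/40.7×10⁹)·(1.13/2.94×10^-6 + 0.822/4.51×10^-7) = 0.1034 rad.

103 mrad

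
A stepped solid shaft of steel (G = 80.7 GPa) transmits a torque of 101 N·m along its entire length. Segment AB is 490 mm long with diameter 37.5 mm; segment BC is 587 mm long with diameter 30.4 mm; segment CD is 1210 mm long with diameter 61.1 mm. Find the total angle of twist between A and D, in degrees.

J_AB = π(0.0375)⁴/32 = 1.94×10^-7 m⁴; J_BC = π(0.0304)⁴/32 = 8.38×10^-8 m⁴; J_CD = π(0.0611)⁴/32 = 1.37×10^-6 m⁴.
θ = (T/G)·Σ L_i/J_i = (101.0/80.7×10⁹)·(0.490/1.94×10^-7 + 0.587/8.38×10^-8 + 1.21/1.37×10^-6) = 0.01303 rad.

0.746°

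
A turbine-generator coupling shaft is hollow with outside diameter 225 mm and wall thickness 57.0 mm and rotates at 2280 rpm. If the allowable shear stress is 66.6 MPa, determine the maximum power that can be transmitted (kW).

J = π(d_o⁴ − d_i⁴)/32 = π(0.225⁴ − 0.111⁴)/32 = 2.367×10^-4 m⁴.
T_max = τ_allow·J/r = 6.66×10^7 × 2.367×10^-4 / 0.113 = 140100 N·m.
ω = 2π·2280/60 = 238.8 rad/s, so P_max = T_max·ω = 3.346×10^7 W.

33500 kW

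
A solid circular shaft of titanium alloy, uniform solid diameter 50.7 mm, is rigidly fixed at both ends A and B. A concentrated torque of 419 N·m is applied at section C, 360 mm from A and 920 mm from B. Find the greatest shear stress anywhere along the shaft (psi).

With uniform GJ and both ends fixed, compatibility θ_AC = θ_CB gives T_A·a = T_B·b, together with T_A + T_B = T₀.
T_A = T₀·b/(a+b) = 419.0·920/1280 = 301.2 N·m; T_B = 117.8 N·m.
τ in each portion: τ_AC = 1.18×10^7 Pa, τ_CB = 4.61×10^6 Pa; maximum is in AC.
τ_max = T_AC·r/J = 301.2·0.0254/6.49×10^-7 = 1.177×10^7 Pa.

1710 psi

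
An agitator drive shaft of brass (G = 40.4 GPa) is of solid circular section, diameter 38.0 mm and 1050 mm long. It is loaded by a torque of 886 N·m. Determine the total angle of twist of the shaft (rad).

0.112 rad

J = πd⁴/32 = π(0.0380)⁴/32 = 2.047×10^-7 m⁴.
θ = T·L/(G·J) = 886.0 × 1.05 / (40.4×10⁹ × 2.047×10^-7) = 0.1125 rad.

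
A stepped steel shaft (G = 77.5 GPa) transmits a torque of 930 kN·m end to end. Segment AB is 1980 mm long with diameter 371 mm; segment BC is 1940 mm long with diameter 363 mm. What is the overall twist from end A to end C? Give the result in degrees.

J_AB = π(0.371)⁴/32 = 1.86×10^-3 m⁴; J_BC = π(0.363)⁴/32 = 1.70×10^-3 m⁴.
θ = (T/G)·Σ L_i/J_i = (930000/77.5×10⁹)·(1.98/1.86×10^-3 + 1.94/1.70×10^-3) = 0.02643 rad.

1.51°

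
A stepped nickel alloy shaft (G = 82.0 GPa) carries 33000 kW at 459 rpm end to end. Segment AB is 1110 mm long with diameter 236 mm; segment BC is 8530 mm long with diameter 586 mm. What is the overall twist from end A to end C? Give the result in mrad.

36.7 mrad

ω = 2π·459/60 = 48.07 rad/s, so T = P/ω = 33000×10³ / 48.07 = 686600 N·m.
J_AB = π(0.236)⁴/32 = 3.05×10^-4 m⁴; J_BC = π(0.586)⁴/32 = 0.0116 m⁴.
θ = (T/G)·Σ L_i/J_i = (686600/82.0×10⁹)·(1.11/3.05×10^-4 + 8.53/0.0116) = 0.03669 rad.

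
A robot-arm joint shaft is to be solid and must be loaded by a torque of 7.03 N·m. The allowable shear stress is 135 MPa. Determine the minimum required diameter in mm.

For a solid shaft τ_max = 16T/(πd³), so d = (16T/(π τ_allow))^(1/3) = (16·7.030/(π·1.35×10^8))^(1/3) = 0.006425 m.

6.42 mm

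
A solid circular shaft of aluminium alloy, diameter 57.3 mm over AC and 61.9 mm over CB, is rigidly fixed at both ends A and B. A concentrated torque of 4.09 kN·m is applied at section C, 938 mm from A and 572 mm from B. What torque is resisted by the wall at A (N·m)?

1260 N·m

Compatibility: T_A·a/J_AC = T_B·b/J_CB with T_A + T_B = T₀.
J_AC = 1.06×10^-6 m⁴, J_CB = 1.44×10^-6 m⁴, so T_A = T₀·(J_AC/a)/((J_AC/a)+(J_CB/b)) = 1265 N·m, T_B = 2825 N·m.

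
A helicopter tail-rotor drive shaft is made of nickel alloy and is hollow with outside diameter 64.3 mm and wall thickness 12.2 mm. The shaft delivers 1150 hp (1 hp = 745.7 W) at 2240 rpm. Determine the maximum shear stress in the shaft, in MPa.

ω = 2π·2240/60 = 234.6 rad/s, so T = P/ω = 1150×745.7 / 234.6 = 3656 N·m.
J = π(d_o⁴ − d_i⁴)/32 = π(0.0643⁴ − 0.0399⁴)/32 = 1.429×10^-6 m⁴.
τ_max = T·r/J = 3656 × 0.0321 / 1.429×10^-6 = 8.223×10^7 Pa.

82.2 MPa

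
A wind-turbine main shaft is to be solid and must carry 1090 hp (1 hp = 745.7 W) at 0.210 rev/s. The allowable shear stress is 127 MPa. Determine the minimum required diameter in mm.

291 mm

ω = 2π·0.210 = 1.319 rad/s, so T = P/ω = 1090×745.7 / 1.319 = 616000 N·m.
For a solid shaft τ_max = 16T/(πd³), so d = (16T/(π τ_allow))^(1/3) = (16·616000/(π·1.27×10^8))^(1/3) = 0.2912 m.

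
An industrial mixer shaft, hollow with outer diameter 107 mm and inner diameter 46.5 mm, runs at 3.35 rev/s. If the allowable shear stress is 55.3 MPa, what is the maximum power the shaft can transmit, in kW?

270 kW

J = π(d_o⁴ − d_i⁴)/32 = π(0.107⁴ − 0.0465⁴)/32 = 1.241×10^-5 m⁴.
T_max = τ_allow·J/r = 5.53×10^7 × 1.241×10^-5 / 0.0535 = 12830 N·m.
ω = 2π·3.35 = 21.05 rad/s, so P_max = T_max·ω = 2.700×10^5 W.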